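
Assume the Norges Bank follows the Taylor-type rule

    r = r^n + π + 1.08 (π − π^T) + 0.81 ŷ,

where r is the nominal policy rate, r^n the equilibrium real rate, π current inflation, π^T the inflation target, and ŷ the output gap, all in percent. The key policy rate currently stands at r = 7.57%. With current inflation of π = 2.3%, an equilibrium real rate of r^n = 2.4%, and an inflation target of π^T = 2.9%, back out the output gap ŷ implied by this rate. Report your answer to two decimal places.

0.81 ŷ = 7.57 − 2.4 − 2.3 − 1.08 × (2.3 − 2.9) = 3.518
ŷ = 3.518 / 0.81 = 4.34

4.34%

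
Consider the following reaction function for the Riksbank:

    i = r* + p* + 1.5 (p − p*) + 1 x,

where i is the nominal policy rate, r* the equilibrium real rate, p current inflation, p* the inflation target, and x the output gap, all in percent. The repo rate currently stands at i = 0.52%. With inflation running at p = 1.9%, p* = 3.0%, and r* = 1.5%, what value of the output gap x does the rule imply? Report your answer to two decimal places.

-2.33%

1 x = 0.52 − 1.5 − 3.0 − 1.5 × (1.9 − 3.0) = -2.33
x = -2.33 / 1 = -2.33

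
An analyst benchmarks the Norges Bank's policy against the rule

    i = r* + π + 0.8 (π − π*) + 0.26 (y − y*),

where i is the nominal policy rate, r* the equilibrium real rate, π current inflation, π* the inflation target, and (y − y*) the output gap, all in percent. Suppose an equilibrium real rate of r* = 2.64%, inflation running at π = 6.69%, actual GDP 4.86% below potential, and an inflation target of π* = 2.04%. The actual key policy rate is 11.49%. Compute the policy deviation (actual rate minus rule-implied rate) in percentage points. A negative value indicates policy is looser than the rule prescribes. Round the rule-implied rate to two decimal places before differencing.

Output 4.86% below potential → (y − y*) = -4.86.
i = 2.64 + 6.69 + 0.8 × (6.69 − 2.04) + 0.26 × (-4.86)
   = 2.64 + 6.69 + 3.72 − 1.2636 = 11.79
Deviation = 11.49 − 11.79 = -0.30 pp.

-0.30 pp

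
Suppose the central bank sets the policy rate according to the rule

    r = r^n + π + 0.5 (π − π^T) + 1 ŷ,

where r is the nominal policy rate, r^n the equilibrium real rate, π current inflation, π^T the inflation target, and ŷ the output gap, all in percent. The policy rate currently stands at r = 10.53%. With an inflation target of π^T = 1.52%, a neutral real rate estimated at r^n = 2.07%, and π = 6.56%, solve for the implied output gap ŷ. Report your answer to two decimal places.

-0.62%

1 ŷ = 10.53 − 2.07 − 6.56 − 0.5 × (6.56 − 1.52) = -0.62
ŷ = -0.62 / 1 = -0.62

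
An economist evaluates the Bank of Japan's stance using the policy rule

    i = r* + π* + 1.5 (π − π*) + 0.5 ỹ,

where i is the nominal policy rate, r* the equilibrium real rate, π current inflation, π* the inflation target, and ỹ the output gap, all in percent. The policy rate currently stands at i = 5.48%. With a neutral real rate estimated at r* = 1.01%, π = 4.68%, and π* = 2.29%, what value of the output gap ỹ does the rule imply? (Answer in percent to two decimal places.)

-2.81%

0.5 ỹ = 5.48 − 1.01 − 2.29 − 1.5 × (4.68 − 2.29) = -1.405
ỹ = -1.405 / 0.5 = -2.81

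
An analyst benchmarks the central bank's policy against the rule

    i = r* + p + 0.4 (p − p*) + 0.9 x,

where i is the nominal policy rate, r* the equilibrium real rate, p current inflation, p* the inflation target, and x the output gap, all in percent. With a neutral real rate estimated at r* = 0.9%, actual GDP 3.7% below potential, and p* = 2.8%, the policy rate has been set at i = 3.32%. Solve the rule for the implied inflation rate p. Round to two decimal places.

Output 3.7% below potential → x = -3.7.
Collecting p: i = r* + (1 + 0.4) p − 0.4 p* + 0.9 x
1.4 p = 3.32 − 0.9 + 0.4 × 2.8 − 0.9 × (-3.7) = 6.87
p = 6.87 / 1.4 = 4.91

4.91%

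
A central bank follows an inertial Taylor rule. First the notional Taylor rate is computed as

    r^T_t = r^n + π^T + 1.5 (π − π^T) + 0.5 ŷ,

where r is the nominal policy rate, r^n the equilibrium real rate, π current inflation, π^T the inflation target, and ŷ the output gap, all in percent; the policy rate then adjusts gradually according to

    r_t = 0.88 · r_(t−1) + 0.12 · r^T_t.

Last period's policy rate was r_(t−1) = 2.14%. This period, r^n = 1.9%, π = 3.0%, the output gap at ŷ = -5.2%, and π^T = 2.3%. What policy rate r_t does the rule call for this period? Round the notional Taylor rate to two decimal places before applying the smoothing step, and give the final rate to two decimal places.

r^T_t = 1.9 + 2.3 + 1.5 × (3.0 − 2.3) + 0.5 × (-5.2)
   = 1.9 + 2.3 + 1.05 − 2.6 = 2.65
r_t = 0.88 × 2.14 + 0.12 × 2.65 = 1.8832 + 0.318 = 2.20

2.20%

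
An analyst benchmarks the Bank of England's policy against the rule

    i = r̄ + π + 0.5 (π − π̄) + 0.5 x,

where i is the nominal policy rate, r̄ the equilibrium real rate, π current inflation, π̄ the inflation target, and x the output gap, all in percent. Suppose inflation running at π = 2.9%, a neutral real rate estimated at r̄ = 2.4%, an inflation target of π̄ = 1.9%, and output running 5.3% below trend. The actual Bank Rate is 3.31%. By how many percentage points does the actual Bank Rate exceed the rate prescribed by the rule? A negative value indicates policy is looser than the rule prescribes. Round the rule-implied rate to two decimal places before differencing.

Output 5.3% below potential → x = -5.3.
i = 2.4 + 2.9 + 0.5 × (2.9 − 1.9) + 0.5 × (-5.3)
   = 2.4 + 2.9 + 0.5 − 2.65 = 3.15
Deviation = 3.31 − 3.15 = 0.16 pp.

0.16 pp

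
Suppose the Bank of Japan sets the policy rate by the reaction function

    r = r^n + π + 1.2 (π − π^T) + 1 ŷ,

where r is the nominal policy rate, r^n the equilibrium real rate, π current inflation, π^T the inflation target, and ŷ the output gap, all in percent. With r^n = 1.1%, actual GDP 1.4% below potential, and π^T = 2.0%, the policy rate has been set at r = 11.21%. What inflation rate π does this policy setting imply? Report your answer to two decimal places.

Output 1.4% below potential → ŷ = -1.4.
Collecting π: r = r^n + (1 + 1.2) π − 1.2 π^T + 1 ŷ
2.2 π = 11.21 − 1.1 + 1.2 × 2.0 − 1 × (-1.4) = 13.91
π = 13.91 / 2.2 = 6.32

6.32%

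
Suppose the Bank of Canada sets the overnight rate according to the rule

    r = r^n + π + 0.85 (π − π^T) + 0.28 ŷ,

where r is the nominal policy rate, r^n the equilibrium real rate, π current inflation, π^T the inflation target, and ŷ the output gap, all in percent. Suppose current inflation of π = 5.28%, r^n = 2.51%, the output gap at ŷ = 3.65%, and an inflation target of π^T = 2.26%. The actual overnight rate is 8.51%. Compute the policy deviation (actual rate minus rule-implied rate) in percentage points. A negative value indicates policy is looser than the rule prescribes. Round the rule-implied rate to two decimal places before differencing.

-2.87 pp

r = 2.51 + 5.28 + 0.85 × (5.28 − 2.26) + 0.28 × 3.65
   = 2.51 + 5.28 + 2.567 + 1.022 = 11.38
Deviation = 8.51 − 11.38 = -2.87 pp.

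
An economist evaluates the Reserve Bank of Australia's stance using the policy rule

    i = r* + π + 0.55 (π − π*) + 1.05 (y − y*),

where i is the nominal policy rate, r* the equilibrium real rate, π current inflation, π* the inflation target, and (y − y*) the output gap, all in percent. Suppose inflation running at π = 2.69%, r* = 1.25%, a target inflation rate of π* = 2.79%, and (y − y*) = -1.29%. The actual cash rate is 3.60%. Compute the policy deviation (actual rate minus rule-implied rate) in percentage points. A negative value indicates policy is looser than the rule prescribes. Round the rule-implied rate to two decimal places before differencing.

i = 1.25 + 2.69 + 0.55 × (2.69 − 2.79) + 1.05 × (-1.29)
   = 1.25 + 2.69 − 0.055 − 1.3545 = 2.53
Deviation = 3.60 − 2.53 = 1.07 pp.

1.07 pp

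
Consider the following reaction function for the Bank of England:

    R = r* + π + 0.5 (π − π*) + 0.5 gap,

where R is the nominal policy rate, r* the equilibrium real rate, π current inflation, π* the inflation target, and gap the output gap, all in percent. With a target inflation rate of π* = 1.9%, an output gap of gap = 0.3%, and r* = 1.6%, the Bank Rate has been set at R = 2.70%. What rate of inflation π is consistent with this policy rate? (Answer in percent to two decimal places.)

Collecting π: R = r* + (1 + 0.5) π − 0.5 π* + 0.5 gap
1.5 π = 2.70 − 1.6 + 0.5 × 1.9 − 0.5 × 0.3 = 1.9
π = 1.9 / 1.5 = 1.27

1.27%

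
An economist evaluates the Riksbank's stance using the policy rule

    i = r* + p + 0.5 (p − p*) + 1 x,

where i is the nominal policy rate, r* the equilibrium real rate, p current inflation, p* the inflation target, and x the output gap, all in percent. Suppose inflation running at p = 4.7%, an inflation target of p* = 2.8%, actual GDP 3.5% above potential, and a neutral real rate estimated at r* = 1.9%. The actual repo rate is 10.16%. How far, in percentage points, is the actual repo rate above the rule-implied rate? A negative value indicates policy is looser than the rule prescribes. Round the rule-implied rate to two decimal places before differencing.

Output 3.5% above potential → x = 3.5.
i = 1.9 + 4.7 + 0.5 × (4.7 − 2.8) + 1 × 3.5
   = 1.9 + 4.7 + 0.95 + 3.5 = 11.05
Deviation = 10.16 − 11.05 = -0.89 pp.

-0.89 pp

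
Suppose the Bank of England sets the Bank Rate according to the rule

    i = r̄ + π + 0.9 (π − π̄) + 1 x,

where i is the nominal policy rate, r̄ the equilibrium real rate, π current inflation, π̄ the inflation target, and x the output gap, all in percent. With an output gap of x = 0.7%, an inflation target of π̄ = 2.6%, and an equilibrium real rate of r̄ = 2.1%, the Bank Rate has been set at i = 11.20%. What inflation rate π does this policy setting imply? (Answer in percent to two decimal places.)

Collecting π: i = r̄ + (1 + 0.9) π − 0.9 π̄ + 1 x
1.9 π = 11.20 − 2.1 + 0.9 × 2.6 − 1 × 0.7 = 10.74
π = 10.74 / 1.9 = 5.65

5.65%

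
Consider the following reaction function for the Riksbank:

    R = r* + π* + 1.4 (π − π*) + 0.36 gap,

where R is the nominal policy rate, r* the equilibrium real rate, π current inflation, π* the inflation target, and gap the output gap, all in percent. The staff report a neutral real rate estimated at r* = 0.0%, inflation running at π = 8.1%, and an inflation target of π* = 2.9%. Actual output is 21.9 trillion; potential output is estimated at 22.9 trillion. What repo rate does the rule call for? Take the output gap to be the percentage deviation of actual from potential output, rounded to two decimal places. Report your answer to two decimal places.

Output gap = 100 × (21.9 − 22.9) / 22.9 = -4.37%.
R = 0.00 + 2.90 + 1.4 × (8.10 − 2.90) + 0.36 × (-4.37)
   = 0.00 + 2.9 + 7.28 − 1.5732 = 8.61

8.61%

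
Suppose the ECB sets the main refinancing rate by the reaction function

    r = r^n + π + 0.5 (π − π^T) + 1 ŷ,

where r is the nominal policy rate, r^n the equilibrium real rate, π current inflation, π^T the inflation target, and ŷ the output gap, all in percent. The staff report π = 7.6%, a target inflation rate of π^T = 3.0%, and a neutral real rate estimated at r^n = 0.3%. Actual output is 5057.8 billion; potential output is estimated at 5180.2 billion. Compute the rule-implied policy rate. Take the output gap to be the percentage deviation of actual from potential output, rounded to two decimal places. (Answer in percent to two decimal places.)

Output gap = 100 × (5057.8 − 5180.2) / 5180.2 = -2.36%.
r = 0.30 + 7.60 + 0.5 × (7.60 − 3.00) + 1 × (-2.36)
   = 0.30 + 7.6 + 2.3 − 2.36 = 7.84

7.84%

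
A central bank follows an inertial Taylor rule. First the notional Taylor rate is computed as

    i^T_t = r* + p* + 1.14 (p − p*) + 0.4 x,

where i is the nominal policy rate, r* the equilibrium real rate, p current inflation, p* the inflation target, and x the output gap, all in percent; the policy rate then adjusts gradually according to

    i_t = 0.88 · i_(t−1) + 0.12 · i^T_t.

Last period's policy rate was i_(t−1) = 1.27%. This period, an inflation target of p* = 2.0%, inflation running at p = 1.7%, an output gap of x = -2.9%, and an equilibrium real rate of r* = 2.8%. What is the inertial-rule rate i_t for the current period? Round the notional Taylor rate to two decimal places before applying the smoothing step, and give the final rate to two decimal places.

i^T_t = 2.8 + 2.0 + 1.14 × (1.7 − 2.0) + 0.4 × (-2.9)
   = 2.8 + 2 − 0.342 − 1.16 = 3.30
i_t = 0.88 × 1.27 + 0.12 × 3.30 = 1.1176 + 0.396 = 1.51

1.51%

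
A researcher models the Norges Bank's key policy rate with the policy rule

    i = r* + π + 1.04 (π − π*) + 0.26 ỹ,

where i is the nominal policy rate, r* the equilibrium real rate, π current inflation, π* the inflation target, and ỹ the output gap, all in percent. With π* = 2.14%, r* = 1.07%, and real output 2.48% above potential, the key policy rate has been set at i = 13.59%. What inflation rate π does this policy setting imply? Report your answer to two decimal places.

Output 2.48% above potential → ỹ = 2.48.
Collecting π: i = r* + (1 + 1.04) π − 1.04 π* + 0.26 ỹ
2.04 π = 13.59 − 1.07 + 1.04 × 2.14 − 0.26 × 2.48 = 14.1008
π = 14.1008 / 2.04 = 6.91

6.91%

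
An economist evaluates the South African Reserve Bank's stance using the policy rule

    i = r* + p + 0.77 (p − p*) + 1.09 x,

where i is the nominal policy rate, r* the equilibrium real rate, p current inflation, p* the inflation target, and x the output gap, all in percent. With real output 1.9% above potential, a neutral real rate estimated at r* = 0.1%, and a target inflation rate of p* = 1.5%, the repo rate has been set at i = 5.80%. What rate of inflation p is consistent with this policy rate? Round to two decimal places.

Output 1.9% above potential → x = 1.9.
Collecting p: i = r* + (1 + 0.77) p − 0.77 p* + 1.09 x
1.77 p = 5.80 − 0.1 + 0.77 × 1.5 − 1.09 × 1.9 = 4.784
p = 4.784 / 1.77 = 2.70

2.70%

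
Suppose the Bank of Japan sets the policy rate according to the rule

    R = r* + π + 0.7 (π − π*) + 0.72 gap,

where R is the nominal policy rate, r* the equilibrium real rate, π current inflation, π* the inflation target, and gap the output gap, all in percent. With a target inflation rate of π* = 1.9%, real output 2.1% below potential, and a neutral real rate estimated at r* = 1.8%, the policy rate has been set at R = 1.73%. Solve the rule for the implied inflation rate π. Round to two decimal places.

1.63%

Output 2.1% below potential → gap = -2.1.
Collecting π: R = r* + (1 + 0.7) π − 0.7 π* + 0.72 gap
1.7 π = 1.73 − 1.8 + 0.7 × 1.9 − 0.72 × (-2.1) = 2.772
π = 2.772 / 1.7 = 1.63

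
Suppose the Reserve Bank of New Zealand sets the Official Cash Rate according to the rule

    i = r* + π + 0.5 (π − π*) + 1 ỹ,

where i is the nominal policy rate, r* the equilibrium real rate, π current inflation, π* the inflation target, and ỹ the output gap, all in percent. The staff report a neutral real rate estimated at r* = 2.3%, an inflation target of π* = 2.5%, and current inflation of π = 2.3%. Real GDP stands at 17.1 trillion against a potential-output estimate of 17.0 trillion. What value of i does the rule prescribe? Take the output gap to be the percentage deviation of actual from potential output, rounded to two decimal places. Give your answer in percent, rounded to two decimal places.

5.09%

Output gap = 100 × (17.1 − 17.0) / 17.0 = 0.59%.
i = 2.30 + 2.30 + 0.5 × (2.30 − 2.50) + 1 × 0.59
   = 2.30 + 2.3 − 0.1 + 0.59 = 5.09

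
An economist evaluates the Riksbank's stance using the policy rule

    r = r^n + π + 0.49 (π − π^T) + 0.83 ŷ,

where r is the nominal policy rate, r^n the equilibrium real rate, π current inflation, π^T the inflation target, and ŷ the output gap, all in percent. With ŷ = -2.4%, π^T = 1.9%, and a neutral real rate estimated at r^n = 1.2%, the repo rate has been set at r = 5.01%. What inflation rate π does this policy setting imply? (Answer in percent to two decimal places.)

4.52%

Collecting π: r = r^n + (1 + 0.49) π − 0.49 π^T + 0.83 ŷ
1.49 π = 5.01 − 1.2 + 0.49 × 1.9 − 0.83 × (-2.4) = 6.733
π = 6.733 / 1.49 = 4.52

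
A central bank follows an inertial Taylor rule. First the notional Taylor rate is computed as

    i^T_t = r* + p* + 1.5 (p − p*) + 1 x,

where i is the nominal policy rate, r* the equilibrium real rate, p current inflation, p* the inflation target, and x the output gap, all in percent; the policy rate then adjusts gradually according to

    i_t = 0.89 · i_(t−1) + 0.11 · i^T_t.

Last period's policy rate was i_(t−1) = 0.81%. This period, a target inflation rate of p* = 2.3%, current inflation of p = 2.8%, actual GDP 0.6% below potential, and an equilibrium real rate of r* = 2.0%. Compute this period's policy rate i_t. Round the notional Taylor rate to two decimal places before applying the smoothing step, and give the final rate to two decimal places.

1.21%

Output 0.6% below potential → x = -0.6.
i^T_t = 2.0 + 2.3 + 1.5 × (2.8 − 2.3) + 1 × (-0.6)
   = 2.0 + 2.3 + 0.75 − 0.6 = 4.45
i_t = 0.89 × 0.81 + 0.11 × 4.45 = 0.7209 + 0.4895 = 1.21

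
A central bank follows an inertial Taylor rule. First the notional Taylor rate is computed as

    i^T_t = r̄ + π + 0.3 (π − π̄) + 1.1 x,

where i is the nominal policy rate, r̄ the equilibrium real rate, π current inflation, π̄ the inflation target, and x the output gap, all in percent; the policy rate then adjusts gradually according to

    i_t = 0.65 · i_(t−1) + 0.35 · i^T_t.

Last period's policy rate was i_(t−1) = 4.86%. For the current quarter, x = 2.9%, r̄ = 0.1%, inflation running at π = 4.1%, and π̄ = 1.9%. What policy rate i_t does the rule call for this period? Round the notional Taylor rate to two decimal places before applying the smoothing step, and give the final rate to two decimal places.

5.98%

i^T_t = 0.1 + 4.1 + 0.3 × (4.1 − 1.9) + 1.1 × 2.9
   = 0.1 + 4.1 + 0.66 + 3.19 = 8.05
i_t = 0.65 × 4.86 + 0.35 × 8.05 = 3.159 + 2.8175 = 5.98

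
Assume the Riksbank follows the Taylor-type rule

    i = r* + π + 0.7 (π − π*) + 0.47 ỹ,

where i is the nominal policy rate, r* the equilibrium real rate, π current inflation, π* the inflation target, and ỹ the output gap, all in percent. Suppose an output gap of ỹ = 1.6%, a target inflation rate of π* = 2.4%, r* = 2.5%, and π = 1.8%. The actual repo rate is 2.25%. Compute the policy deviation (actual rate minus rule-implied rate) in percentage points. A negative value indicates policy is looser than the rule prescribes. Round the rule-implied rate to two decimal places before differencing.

-2.38 pp

i = 2.5 + 1.8 + 0.7 × (1.8 − 2.4) + 0.47 × 1.6
   = 2.5 + 1.8 − 0.42 + 0.752 = 4.63
Deviation = 2.25 − 4.63 = -2.38 pp.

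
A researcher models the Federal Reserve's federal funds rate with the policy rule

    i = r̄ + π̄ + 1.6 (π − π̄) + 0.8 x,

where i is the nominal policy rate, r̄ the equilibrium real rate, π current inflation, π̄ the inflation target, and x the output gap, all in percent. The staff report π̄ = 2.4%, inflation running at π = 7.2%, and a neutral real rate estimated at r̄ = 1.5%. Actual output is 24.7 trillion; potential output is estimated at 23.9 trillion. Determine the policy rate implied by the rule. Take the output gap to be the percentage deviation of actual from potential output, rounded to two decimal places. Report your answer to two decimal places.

14.26%

Output gap = 100 × (24.7 − 23.9) / 23.9 = 3.35%.
i = 1.50 + 2.40 + 1.6 × (7.20 − 2.40) + 0.8 × 3.35
   = 1.50 + 2.4 + 7.68 + 2.68 = 14.26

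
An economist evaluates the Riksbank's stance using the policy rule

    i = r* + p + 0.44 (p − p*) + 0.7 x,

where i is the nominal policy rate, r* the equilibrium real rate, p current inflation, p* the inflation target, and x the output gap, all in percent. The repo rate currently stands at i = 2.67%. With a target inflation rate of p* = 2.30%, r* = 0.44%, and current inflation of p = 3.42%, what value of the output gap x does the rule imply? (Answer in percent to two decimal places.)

-2.40%

0.7 x = 2.67 − 0.44 − 3.42 − 0.44 × (3.42 − 2.30) = -1.6828
x = -1.6828 / 0.7 = -2.40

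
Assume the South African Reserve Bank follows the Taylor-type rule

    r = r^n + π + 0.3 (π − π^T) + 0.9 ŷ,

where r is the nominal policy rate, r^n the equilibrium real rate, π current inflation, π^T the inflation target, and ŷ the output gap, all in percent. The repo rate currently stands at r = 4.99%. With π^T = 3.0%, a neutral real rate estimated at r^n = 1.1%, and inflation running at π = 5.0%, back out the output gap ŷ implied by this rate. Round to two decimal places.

-1.90%

0.9 ŷ = 4.99 − 1.1 − 5.0 − 0.3 × (5.0 − 3.0) = -1.71
ŷ = -1.71 / 0.9 = -1.90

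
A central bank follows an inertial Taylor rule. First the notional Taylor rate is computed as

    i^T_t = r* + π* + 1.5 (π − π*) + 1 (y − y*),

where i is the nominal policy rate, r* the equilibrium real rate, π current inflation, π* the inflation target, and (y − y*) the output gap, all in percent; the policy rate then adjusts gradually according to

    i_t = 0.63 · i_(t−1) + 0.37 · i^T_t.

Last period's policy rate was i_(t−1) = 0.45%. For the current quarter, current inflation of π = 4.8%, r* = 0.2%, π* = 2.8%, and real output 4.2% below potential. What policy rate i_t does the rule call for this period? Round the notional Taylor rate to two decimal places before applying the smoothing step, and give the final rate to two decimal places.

Output 4.2% below potential → (y − y*) = -4.2.
i^T_t = 0.2 + 2.8 + 1.5 × (4.8 − 2.8) + 1 × (-4.2)
   = 0.2 + 2.8 + 3 − 4.2 = 1.80
i_t = 0.63 × 0.45 + 0.37 × 1.80 = 0.2835 + 0.666 = 0.95

0.95%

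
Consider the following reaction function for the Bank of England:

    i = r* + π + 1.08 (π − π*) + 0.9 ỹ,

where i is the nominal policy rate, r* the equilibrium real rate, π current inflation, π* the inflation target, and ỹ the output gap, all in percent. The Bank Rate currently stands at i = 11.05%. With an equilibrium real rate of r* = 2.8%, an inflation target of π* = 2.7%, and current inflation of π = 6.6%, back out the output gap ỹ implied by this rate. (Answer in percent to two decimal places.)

0.9 ỹ = 11.05 − 2.8 − 6.6 − 1.08 × (6.6 − 2.7) = -2.562
ỹ = -2.562 / 0.9 = -2.85

-2.85%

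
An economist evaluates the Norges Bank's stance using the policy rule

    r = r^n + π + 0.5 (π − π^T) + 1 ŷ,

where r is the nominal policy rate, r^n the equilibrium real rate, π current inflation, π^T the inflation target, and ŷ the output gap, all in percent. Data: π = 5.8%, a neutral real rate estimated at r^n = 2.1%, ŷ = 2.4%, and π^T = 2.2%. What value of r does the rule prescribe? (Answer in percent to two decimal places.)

12.10%

r = 2.1 + 5.8 + 0.5 × (5.8 − 2.2) + 1 × 2.4
   = 2.1 + 5.8 + 1.8 + 2.4 = 12.10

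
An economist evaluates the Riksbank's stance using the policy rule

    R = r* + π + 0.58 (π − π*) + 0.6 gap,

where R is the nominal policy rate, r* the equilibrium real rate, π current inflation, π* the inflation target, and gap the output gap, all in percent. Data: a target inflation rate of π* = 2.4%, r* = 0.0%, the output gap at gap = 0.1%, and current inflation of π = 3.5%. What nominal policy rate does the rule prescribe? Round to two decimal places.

R = 0.0 + 3.5 + 0.58 × (3.5 − 2.4) + 0.6 × 0.1
   = 0.0 + 3.5 + 0.638 + 0.06 = 4.20

4.20%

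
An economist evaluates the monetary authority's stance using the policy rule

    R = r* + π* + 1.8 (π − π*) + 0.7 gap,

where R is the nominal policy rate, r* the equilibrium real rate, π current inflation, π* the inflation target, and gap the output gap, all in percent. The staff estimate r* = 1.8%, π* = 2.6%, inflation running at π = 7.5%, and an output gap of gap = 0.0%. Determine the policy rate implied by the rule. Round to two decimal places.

13.22%

R = 1.8 + 2.6 + 1.8 × (7.5 − 2.6) + 0.7 × 0.0
   = 1.8 + 2.6 + 8.82 + 0 = 13.22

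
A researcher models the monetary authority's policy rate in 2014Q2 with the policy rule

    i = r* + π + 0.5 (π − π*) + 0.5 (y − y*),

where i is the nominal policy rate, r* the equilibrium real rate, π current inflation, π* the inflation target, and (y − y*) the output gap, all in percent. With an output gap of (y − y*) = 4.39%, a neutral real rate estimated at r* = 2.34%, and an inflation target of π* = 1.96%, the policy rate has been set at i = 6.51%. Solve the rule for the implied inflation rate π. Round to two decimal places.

Collecting π: i = r* + (1 + 0.5) π − 0.5 π* + 0.5 (y − y*)
1.5 π = 6.51 − 2.34 + 0.5 × 1.96 − 0.5 × 4.39 = 2.955
π = 2.955 / 1.5 = 1.97

1.97%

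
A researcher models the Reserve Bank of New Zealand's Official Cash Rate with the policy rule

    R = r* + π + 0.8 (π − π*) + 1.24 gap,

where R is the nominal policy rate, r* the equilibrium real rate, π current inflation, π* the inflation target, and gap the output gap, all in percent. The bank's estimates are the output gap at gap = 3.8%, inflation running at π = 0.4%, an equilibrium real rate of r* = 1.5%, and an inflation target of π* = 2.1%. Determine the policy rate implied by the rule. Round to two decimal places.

R = 1.5 + 0.4 + 0.8 × (0.4 − 2.1) + 1.24 × 3.8
   = 1.5 + 0.4 − 1.36 + 4.712 = 5.25

5.25%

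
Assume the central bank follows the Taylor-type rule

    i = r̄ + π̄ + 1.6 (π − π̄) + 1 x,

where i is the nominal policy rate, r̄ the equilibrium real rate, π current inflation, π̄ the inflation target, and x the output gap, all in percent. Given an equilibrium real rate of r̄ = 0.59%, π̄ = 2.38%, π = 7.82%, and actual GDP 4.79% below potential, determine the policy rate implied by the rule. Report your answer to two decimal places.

Output 4.79% below potential → x = -4.79.
i = 0.59 + 2.38 + 1.6 × (7.82 − 2.38) + 1 × (-4.79)
   = 0.59 + 2.38 + 8.704 − 4.79 = 6.88

6.88%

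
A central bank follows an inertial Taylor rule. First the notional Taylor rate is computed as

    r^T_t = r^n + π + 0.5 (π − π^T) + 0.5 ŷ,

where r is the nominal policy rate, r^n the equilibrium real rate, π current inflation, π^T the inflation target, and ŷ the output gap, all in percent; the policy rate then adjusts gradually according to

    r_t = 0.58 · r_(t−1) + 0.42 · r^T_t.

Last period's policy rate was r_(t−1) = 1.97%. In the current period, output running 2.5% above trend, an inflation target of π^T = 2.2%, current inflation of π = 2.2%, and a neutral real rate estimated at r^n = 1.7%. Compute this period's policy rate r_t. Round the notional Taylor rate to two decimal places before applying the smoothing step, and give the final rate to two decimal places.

Output 2.5% above potential → ŷ = 2.5.
r^T_t = 1.7 + 2.2 + 0.5 × (2.2 − 2.2) + 0.5 × 2.5
   = 1.7 + 2.2 + 0 + 1.25 = 5.15
r_t = 0.58 × 1.97 + 0.42 × 5.15 = 1.1426 + 2.163 = 3.31

3.31%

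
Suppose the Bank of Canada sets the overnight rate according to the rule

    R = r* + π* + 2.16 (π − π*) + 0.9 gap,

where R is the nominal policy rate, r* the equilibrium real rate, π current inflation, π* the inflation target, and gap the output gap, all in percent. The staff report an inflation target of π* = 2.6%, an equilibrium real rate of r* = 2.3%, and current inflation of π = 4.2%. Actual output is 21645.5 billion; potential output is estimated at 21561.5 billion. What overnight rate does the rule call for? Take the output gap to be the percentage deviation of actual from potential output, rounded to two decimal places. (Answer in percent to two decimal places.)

8.71%

Output gap = 100 × (21645.5 − 21561.5) / 21561.5 = 0.39%.
R = 2.30 + 2.60 + 2.16 × (4.20 − 2.60) + 0.9 × 0.39
   = 2.30 + 2.6 + 3.456 + 0.351 = 8.71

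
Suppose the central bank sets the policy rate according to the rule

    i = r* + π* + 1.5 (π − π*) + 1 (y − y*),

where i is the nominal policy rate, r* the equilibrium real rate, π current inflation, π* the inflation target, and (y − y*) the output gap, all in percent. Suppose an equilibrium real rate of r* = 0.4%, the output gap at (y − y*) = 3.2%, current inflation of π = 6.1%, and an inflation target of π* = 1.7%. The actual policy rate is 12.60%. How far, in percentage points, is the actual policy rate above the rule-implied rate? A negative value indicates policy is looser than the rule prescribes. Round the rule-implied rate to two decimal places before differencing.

i = 0.4 + 1.7 + 1.5 × (6.1 − 1.7) + 1 × 3.2
   = 0.4 + 1.7 + 6.6 + 3.2 = 11.90
Deviation = 12.60 − 11.90 = 0.70 pp.

0.70 pp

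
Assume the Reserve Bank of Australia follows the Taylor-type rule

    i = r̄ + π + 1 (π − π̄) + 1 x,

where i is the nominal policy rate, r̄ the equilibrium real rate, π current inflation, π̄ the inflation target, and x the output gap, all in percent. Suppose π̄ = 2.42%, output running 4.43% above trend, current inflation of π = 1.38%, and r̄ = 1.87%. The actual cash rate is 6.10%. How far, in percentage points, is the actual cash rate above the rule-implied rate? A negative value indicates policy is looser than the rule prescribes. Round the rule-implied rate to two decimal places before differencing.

-0.54 pp

Output 4.43% above potential → x = 4.43.
i = 1.87 + 1.38 + 1 × (1.38 − 2.42) + 1 × 4.43
   = 1.87 + 1.38 − 1.04 + 4.43 = 6.64
Deviation = 6.10 − 6.64 = -0.54 pp.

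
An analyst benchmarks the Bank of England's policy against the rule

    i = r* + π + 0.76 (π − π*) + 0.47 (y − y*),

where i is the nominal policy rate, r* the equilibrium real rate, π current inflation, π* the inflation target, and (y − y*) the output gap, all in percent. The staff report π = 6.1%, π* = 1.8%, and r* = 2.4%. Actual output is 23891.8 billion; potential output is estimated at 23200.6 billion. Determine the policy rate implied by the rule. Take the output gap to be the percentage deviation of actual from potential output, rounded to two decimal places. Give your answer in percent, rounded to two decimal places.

Output gap = 100 × (23891.8 − 23200.6) / 23200.6 = 2.98%.
i = 2.40 + 6.10 + 0.76 × (6.10 − 1.80) + 0.47 × 2.98
   = 2.40 + 6.1 + 3.268 + 1.4006 = 13.17

13.17%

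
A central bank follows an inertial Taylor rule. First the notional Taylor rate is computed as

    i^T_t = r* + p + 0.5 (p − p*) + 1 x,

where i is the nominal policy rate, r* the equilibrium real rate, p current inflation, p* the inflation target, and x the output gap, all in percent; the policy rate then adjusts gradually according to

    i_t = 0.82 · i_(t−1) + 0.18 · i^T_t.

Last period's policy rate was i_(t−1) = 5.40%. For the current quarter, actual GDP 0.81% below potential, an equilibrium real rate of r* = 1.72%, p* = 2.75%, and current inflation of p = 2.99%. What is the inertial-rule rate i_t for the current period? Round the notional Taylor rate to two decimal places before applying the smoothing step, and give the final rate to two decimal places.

5.15%

Output 0.81% below potential → x = -0.81.
i^T_t = 1.72 + 2.99 + 0.5 × (2.99 − 2.75) + 1 × (-0.81)
   = 1.72 + 2.99 + 0.12 − 0.81 = 4.02
i_t = 0.82 × 5.40 + 0.18 × 4.02 = 4.428 + 0.7236 = 5.15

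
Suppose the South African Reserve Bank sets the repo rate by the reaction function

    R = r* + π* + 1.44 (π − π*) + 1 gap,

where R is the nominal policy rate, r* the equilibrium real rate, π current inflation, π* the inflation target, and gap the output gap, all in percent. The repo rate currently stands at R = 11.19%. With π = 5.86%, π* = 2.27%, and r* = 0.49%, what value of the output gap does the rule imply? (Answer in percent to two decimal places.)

3.26%

1 gap = 11.19 − 0.49 − 2.27 − 1.44 × (5.86 − 2.27) = 3.2604
gap = 3.2604 / 1 = 3.26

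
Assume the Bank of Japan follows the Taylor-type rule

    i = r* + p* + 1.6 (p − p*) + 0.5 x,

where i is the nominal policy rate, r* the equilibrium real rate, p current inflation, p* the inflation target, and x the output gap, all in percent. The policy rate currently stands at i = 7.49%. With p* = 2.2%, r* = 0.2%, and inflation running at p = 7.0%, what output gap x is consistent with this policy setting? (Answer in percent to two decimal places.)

-5.18%

0.5 x = 7.49 − 0.2 − 2.2 − 1.6 × (7.0 − 2.2) = -2.59
x = -2.59 / 0.5 = -5.18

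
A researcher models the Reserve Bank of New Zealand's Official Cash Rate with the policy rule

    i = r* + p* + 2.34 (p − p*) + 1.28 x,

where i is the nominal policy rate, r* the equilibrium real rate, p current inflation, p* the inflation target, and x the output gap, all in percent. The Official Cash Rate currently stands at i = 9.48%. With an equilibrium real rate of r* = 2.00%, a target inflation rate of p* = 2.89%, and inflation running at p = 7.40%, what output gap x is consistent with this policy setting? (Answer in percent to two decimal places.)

-4.66%

1.28 x = 9.48 − 2.00 − 2.89 − 2.34 × (7.40 − 2.89) = -5.9634
x = -5.9634 / 1.28 = -4.66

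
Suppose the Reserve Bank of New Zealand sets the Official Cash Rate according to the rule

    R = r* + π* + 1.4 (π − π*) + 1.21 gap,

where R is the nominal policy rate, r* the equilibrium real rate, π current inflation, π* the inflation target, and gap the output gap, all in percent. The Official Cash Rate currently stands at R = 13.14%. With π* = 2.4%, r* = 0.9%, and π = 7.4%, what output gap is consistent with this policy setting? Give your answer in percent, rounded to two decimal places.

2.35%

1.21 gap = 13.14 − 0.9 − 2.4 − 1.4 × (7.4 − 2.4) = 2.84
gap = 2.84 / 1.21 = 2.35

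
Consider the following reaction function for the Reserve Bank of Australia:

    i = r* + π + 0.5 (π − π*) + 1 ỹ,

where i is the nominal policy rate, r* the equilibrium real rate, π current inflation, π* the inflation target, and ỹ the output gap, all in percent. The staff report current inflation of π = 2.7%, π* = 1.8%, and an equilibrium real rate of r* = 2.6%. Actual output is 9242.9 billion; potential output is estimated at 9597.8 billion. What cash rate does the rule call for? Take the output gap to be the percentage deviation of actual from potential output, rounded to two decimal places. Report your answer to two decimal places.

2.05%

Output gap = 100 × (9242.9 − 9597.8) / 9597.8 = -3.70%.
i = 2.60 + 2.70 + 0.5 × (2.70 − 1.80) + 1 × (-3.70)
   = 2.60 + 2.7 + 0.45 − 3.7 = 2.05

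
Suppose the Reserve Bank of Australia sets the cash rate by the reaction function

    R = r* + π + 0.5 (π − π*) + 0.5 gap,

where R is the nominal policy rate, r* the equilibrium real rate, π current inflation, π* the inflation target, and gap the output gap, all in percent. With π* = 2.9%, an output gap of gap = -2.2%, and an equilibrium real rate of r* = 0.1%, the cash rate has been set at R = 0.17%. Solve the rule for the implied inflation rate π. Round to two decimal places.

Collecting π: R = r* + (1 + 0.5) π − 0.5 π* + 0.5 gap
1.5 π = 0.17 − 0.1 + 0.5 × 2.9 − 0.5 × (-2.2) = 2.62
π = 2.62 / 1.5 = 1.75

1.75%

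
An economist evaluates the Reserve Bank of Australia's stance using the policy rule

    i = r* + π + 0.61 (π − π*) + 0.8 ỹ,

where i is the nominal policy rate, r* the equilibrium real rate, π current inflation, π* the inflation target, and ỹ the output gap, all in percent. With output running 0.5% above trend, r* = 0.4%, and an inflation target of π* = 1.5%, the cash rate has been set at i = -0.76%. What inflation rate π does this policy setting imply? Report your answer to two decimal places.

Output 0.5% above potential → ỹ = 0.5.
Collecting π: i = r* + (1 + 0.61) π − 0.61 π* + 0.8 ỹ
1.61 π = -0.76 − 0.4 + 0.61 × 1.5 − 0.8 × 0.5 = -0.645
π = -0.645 / 1.61 = -0.40

-0.40%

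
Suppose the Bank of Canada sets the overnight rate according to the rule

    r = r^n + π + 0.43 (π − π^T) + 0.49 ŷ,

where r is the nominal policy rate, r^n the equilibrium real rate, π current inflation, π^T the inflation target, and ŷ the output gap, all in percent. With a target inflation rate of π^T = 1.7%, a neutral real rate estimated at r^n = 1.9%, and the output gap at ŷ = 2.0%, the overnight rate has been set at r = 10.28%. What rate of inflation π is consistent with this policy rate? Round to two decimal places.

Collecting π: r = r^n + (1 + 0.43) π − 0.43 π^T + 0.49 ŷ
1.43 π = 10.28 − 1.9 + 0.43 × 1.7 − 0.49 × 2.0 = 8.131
π = 8.131 / 1.43 = 5.69

5.69%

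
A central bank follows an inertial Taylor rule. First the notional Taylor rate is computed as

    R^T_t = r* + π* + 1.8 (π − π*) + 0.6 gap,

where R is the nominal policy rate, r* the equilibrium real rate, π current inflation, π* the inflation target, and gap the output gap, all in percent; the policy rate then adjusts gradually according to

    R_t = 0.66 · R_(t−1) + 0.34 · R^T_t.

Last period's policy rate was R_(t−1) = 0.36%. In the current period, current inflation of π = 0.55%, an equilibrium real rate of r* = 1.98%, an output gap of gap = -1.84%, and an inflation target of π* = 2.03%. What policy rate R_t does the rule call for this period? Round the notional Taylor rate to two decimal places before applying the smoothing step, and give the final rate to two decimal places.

0.32%

R^T_t = 1.98 + 2.03 + 1.8 × (0.55 − 2.03) + 0.6 × (-1.84)
   = 1.98 + 2.03 − 2.664 − 1.104 = 0.24
R_t = 0.66 × 0.36 + 0.34 × 0.24 = 0.2376 + 0.0816 = 0.32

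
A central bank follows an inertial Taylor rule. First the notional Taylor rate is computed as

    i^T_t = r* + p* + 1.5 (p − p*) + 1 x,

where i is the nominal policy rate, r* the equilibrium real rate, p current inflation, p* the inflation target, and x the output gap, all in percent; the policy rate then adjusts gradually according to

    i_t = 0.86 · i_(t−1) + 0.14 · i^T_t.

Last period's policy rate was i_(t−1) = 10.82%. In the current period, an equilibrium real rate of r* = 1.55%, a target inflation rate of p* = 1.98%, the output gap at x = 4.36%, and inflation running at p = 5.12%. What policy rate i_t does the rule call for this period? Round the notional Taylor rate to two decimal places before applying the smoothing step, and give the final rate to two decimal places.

11.07%

i^T_t = 1.55 + 1.98 + 1.5 × (5.12 − 1.98) + 1 × 4.36
   = 1.55 + 1.98 + 4.71 + 4.36 = 12.60
i_t = 0.86 × 10.82 + 0.14 × 12.60 = 9.3052 + 1.764 = 11.07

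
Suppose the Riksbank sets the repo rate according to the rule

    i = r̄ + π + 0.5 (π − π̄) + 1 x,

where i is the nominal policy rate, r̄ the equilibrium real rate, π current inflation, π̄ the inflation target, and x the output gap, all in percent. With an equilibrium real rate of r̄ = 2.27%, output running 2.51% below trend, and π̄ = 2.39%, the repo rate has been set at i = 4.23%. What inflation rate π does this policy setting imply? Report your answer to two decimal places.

3.78%

Output 2.51% below potential → x = -2.51.
Collecting π: i = r̄ + (1 + 0.5) π − 0.5 π̄ + 1 x
1.5 π = 4.23 − 2.27 + 0.5 × 2.39 − 1 × (-2.51) = 5.665
π = 5.665 / 1.5 = 3.78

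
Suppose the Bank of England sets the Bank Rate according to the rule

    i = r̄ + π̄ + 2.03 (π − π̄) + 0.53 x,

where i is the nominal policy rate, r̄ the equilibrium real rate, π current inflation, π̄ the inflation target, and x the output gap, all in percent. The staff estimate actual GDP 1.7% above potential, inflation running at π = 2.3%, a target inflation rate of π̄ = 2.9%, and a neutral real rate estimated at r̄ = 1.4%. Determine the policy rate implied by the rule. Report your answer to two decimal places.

3.98%

Output 1.7% above potential → x = 1.7.
i = 1.4 + 2.9 + 2.03 × (2.3 − 2.9) + 0.53 × 1.7
   = 1.4 + 2.9 − 1.218 + 0.901 = 3.98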